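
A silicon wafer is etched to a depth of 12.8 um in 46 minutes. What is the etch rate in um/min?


Step 1: Etch rate = depth / time
Step 2: rate = 12.8 / 46
rate = 0.278 um/min


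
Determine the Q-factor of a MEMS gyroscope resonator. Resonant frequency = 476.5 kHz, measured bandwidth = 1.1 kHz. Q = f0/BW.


Step 1: Q = f0 / bandwidth
Step 2: Q = 476.5 / 1.1
Q = 433.2


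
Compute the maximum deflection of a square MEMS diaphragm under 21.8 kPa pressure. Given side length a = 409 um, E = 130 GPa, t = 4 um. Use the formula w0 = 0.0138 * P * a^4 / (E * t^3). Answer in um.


Step 1: Convert pressure to compatible units (E is in GPa, so P in GPa).
P = 21.8 kPa = 21.8e-6 GPa
Step 2: Compute numerator: 0.0138 * P * a^4.
a^4 = 409^4 = 27982932961
numerator = 0.0138 * 21.8e-6 * 27982932961 = 8.418386e+03
Step 3: Compute denominator: E * t^3 = 130 * 4^3 = 8320
Step 4: w0 = numerator / denominator = 8.418386e+03 / 8320 = 1.0118 um


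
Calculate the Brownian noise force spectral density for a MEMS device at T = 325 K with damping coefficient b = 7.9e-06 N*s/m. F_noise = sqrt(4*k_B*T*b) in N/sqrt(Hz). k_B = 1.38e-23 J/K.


Step 1: Compute 4 * k_B * T * b
= 4 * 1.38e-23 * 325 * 7.9e-06
= 1.4173e-25 N^2/Hz
Step 2: F_noise = sqrt(1.4173e-25)
F_noise = 3.76e-13 N/sqrt(Hz)


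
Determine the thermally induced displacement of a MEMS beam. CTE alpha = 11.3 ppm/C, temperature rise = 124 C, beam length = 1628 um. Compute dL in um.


Step 1: Convert CTE: alpha = 11.3 ppm/C = 11.3e-6 /C
Step 2: dL = 11.3e-6 * 124 * 1628
dL = 2.2812 um


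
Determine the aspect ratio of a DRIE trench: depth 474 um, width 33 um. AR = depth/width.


Step 1: AR = depth / width
Step 2: AR = 474 / 33
AR = 14.4


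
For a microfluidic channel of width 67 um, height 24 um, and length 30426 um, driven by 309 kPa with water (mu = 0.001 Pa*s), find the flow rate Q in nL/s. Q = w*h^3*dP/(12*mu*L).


Step 1: Convert all dimensions to SI (meters).
w = 67e-6 m, h = 24e-6 m, L = 30426e-6 m, dP = 309e3 Pa
Step 2: Q = w * h^3 * dP / (12 * mu * L)
Q = 67e-6 * (24e-6)^3 * 309e3 / (12 * 0.001 * 30426e-6) = 7.8386433e-10 m^3/s
Step 3: Convert Q from m^3/s to nL/s (1 m^3 = 1e12 nL, so multiply by 1e12).
Q = 783.864 nL/s


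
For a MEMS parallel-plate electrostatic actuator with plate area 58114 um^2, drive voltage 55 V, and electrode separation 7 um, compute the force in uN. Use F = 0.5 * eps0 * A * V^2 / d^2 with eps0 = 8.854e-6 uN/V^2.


Step 1: Identify parameters.
eps0 = 8.854e-6 uN/V^2, A = 58114 um^2, V = 55 V, d = 7 um
Step 2: Compute V^2 = 55^2 = 3025
Step 3: Compute d^2 = 7^2 = 49
Step 4: F = 0.5 * 8.854e-6 * 58114 * 3025 / 49
F = 15.883 uN


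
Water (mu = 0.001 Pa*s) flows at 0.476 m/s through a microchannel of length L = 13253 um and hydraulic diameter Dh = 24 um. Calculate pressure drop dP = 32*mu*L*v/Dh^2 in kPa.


Step 1: Convert to SI: L = 13253e-6 m, Dh = 24e-6 m
Step 2: dP = 32 * 0.001 * 13253e-6 * 0.476 / (24e-6)^2
Step 3: dP = 350468.22 Pa
Step 4: Convert to kPa: dP = 350.47 kPa


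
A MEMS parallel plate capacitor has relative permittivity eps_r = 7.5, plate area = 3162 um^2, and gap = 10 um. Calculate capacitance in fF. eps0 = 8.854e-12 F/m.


Step 1: Convert area to m^2: A = 3162e-12 m^2
Step 2: Convert gap to m: d = 10e-6 m
Step 3: C = eps0 * eps_r * A / d
C = 8.854e-12 * 7.5 * 3162e-12 / 10e-6
Step 4: Convert to fF (multiply by 1e15).
C = 21.0 fF


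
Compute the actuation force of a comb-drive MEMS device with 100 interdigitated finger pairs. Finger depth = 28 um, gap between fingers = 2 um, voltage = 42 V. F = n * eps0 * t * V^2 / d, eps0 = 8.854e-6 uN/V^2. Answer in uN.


Step 1: Parameters: n=100, eps0=8.854e-6 uN/V^2, t=28 um, V=42 V, d=2 um
Step 2: V^2 = 1764
Step 3: F = 100 * 8.854e-6 * 28 * 1764 / 2
F = 21.866 uN


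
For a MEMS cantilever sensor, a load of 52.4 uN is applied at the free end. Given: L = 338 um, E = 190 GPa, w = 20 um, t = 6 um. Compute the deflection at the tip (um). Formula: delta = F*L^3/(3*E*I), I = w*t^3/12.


Step 1: Calculate the second moment of area.
I = w * t^3 / 12 = 20 * 6^3 / 12 = 360.0 um^4
Step 2: Convert E to consistent units (1 GPa = 1000 uN/um^2).
E = 190 GPa = 190000 uN/um^2
Step 3: Calculate tip deflection.
delta = F * L^3 / (3 * E * I)
delta = 52.4 * 338^3 / (3 * 190000 * 360.0)
delta = 9.8606 um


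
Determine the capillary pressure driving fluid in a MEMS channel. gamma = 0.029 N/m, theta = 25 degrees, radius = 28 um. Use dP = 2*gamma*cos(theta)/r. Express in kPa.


Step 1: cos(25 deg) = 0.9063
Step 2: Convert r to m: r = 28e-6 m
Step 3: dP = 2 * 0.029 * 0.9063 / 28e-6 = 1877.3 Pa
Step 4: Convert Pa to kPa (divide by 1000).
dP = 1.88 kPa


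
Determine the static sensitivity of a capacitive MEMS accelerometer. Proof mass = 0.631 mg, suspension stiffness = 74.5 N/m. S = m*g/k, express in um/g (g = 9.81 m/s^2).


Step 1: Convert mass: m = 0.631 mg = 6.31e-07 kg
Step 2: S = m * g / k = 6.31e-07 * 9.81 / 74.5
Step 3: S = 8.31e-08 m/g
Step 4: Convert to um/g: S = 0.083 um/g


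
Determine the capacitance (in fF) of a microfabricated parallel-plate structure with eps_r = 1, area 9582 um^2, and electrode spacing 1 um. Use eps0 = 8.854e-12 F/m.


Step 1: Convert area to m^2: A = 9582e-12 m^2
Step 2: Convert gap to m: d = 1e-6 m
Step 3: C = eps0 * eps_r * A / d
C = 8.854e-12 * 1 * 9582e-12 / 1e-6
Step 4: Convert to fF (multiply by 1e15).
C = 84.84 fF


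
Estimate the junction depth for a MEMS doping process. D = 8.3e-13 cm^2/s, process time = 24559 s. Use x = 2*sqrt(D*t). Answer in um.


Step 1: Compute D*t = 8.3e-13 * 24559 = 2.038397e-08 cm^2
Step 2: sqrt(D*t) = 1.42772e-04 cm
Step 3: x = 2 * 1.42772e-04 cm = 2.85544e-04 cm
Step 4: Convert to um (1 cm = 1e4 um): x = 2.855 um


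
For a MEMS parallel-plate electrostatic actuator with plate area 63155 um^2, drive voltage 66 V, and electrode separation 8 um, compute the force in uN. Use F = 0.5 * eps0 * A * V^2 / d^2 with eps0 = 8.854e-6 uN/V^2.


Step 1: Identify parameters.
eps0 = 8.854e-6 uN/V^2, A = 63155 um^2, V = 66 V, d = 8 um
Step 2: Compute V^2 = 66^2 = 4356
Step 3: Compute d^2 = 8^2 = 64
Step 4: F = 0.5 * 8.854e-6 * 63155 * 4356 / 64
F = 19.029 uN


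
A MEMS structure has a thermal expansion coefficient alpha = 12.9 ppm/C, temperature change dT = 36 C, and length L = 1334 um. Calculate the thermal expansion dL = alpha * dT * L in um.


Step 1: Convert CTE: alpha = 12.9 ppm/C = 12.9e-6 /C
Step 2: dL = 12.9e-6 * 36 * 1334
dL = 0.6195 um


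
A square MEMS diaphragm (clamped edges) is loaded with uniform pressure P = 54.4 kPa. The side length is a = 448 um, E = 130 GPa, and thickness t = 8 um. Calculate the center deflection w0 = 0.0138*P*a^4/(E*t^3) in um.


Step 1: Convert pressure to compatible units (E is in GPa, so P in GPa).
P = 54.4 kPa = 54.4e-6 GPa
Step 2: Compute numerator: 0.0138 * P * a^4.
a^4 = 448^4 = 40282095616
numerator = 0.0138 * 54.4e-6 * 40282095616 = 3.02406e+04
Step 3: Compute denominator: E * t^3 = 130 * 8^3 = 66560
Step 4: w0 = numerator / denominator = 3.02406e+04 / 66560 = 0.4543 um


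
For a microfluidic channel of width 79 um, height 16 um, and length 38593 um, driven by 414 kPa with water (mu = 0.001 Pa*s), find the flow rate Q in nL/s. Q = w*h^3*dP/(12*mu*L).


Step 1: Convert all dimensions to SI (meters).
w = 79e-6 m, h = 16e-6 m, L = 38593e-6 m, dP = 414e3 Pa
Step 2: Q = w * h^3 * dP / (12 * mu * L)
Q = 79e-6 * (16e-6)^3 * 414e3 / (12 * 0.001 * 38593e-6) = 2.8926614e-10 m^3/s
Step 3: Convert Q from m^3/s to nL/s (1 m^3 = 1e12 nL, so multiply by 1e12).
Q = 289.266 nL/s


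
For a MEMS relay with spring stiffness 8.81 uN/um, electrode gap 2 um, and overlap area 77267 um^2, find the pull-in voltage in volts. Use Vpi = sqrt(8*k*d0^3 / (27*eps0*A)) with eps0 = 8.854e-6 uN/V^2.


Step 1: Compute numerator: 8 * k * d0^3 = 8 * 8.81 * 2^3 = 563.84
Step 2: Compute denominator: 27 * eps0 * A = 27 * 8.854e-6 * 77267 = 18.471294
Step 3: Vpi = sqrt(563.84 / 18.471294)
Vpi = 5.52 V


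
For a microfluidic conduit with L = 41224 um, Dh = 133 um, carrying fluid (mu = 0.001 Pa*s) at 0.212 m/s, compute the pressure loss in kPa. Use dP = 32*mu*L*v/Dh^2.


Step 1: Convert to SI: L = 41224e-6 m, Dh = 133e-6 m
Step 2: dP = 32 * 0.001 * 41224e-6 * 0.212 / (133e-6)^2
Step 3: dP = 15810.03 Pa
Step 4: Convert to kPa: dP = 15.81 kPa


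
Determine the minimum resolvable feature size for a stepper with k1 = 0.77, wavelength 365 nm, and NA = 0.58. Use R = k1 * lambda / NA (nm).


Step 1: Identify values: k1 = 0.77, lambda = 365 nm, NA = 0.58
Step 2: R = k1 * lambda / NA
R = 0.77 * 365 / 0.58
R = 484.6 nm


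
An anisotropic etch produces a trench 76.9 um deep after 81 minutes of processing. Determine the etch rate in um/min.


Step 1: Etch rate = depth / time
Step 2: rate = 76.9 / 81
rate = 0.949 um/min


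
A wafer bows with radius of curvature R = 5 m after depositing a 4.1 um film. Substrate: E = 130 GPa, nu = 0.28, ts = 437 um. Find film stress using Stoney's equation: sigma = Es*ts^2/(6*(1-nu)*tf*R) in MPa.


Step 1: Compute numerator: Es * ts^2 = 130 * 437^2 = 24825970 (GPa*um^2)
Step 2: Compute denominator (R in um): 6*(1-nu)*tf*R = 6*0.72*4.1*5e6 = 88560000.0 (um^2)
Step 3: sigma (GPa) = 24825970 / 88560000.0 = 2.80329e-01 GPa
Step 4: Convert to MPa (x1000): sigma = 280.3 MPa


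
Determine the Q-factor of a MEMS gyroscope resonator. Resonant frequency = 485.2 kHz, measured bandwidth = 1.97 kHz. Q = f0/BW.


Step 1: Q = f0 / bandwidth
Step 2: Q = 485.2 / 1.97
Q = 246.3


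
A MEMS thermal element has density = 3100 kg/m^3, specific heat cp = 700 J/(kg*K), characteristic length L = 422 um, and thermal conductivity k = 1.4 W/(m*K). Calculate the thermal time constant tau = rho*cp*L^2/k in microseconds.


Step 1: Convert L to m: L = 422e-6 m
Step 2: L^2 = (422e-6)^2 = 1.78084e-07 m^2
Step 3: tau = 3100 * 700 * 1.78084e-07 / 1.4 = 2.760302e-01 s
Step 4: Convert to microseconds (multiply by 1e6).
tau = 276030.2 us


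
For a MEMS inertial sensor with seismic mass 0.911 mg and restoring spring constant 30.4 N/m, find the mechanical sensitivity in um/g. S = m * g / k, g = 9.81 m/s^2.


Step 1: Convert mass: m = 0.911 mg = 9.11e-07 kg
Step 2: S = m * g / k = 9.11e-07 * 9.81 / 30.4
Step 3: S = 2.94e-07 m/g
Step 4: Convert to um/g: S = 0.294 um/g


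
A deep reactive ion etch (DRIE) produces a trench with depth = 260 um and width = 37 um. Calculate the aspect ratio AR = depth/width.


Step 1: AR = depth / width
Step 2: AR = 260 / 37
AR = 7.0


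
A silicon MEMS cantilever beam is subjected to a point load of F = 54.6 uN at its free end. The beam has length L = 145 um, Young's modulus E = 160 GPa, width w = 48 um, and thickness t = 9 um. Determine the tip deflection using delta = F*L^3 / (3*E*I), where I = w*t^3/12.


Step 1: Calculate the second moment of area.
I = w * t^3 / 12 = 48 * 9^3 / 12 = 2916.0 um^4
Step 2: Convert E to consistent units (1 GPa = 1000 uN/um^2).
E = 160 GPa = 160000 uN/um^2
Step 3: Calculate tip deflection.
delta = F * L^3 / (3 * E * I)
delta = 54.6 * 145^3 / (3 * 160000 * 2916.0)
delta = 0.1189 um


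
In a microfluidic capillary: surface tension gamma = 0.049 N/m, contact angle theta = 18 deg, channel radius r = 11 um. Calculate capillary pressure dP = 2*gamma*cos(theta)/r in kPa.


Step 1: cos(18 deg) = 0.9511
Step 2: Convert r to m: r = 11e-6 m
Step 3: dP = 2 * 0.049 * 0.9511 / 11e-6 = 8473.4 Pa
Step 4: Convert Pa to kPa (divide by 1000).
dP = 8.47 kPa


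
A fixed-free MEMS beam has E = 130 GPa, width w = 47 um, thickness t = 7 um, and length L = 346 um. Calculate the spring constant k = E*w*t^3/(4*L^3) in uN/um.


Step 1: Convert E to consistent units (1 GPa = 1000 uN/um^2).
E = 130 GPa = 130000 uN/um^2
Step 2: Compute t^3 = 7^3 = 343
Step 3: Compute L^3 = 346^3 = 41421736
Step 4: k = 130000 * 47 * 343 / (4 * 41421736)
k = 12.6487 uN/um


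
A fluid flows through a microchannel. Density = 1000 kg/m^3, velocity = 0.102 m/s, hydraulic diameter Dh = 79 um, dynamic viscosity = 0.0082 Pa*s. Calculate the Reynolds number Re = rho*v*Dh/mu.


Step 1: Convert Dh to meters: Dh = 79e-6 m
Step 2: Re = rho * v * Dh / mu
Re = 1000 * 0.102 * 79e-6 / 0.0082
Re = 0.983


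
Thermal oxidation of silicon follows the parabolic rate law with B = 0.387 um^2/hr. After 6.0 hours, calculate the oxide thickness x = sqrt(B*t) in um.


Step 1: Compute B*t = 0.387 * 6.0 = 2.322
Step 2: x = sqrt(2.322)
x = 1.524 um


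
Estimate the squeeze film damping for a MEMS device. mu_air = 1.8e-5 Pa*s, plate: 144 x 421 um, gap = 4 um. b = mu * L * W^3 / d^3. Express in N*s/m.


Step 1: Convert to SI.
L = 144e-6 m, W = 421e-6 m, d = 4e-6 m
Step 2: W^3 = (421e-6)^3 = 7.46e-11 m^3
Step 3: d^3 = (4e-6)^3 = 6.40e-17 m^3
Step 4: b = 1.8e-5 * 144e-6 * 7.46e-11 / 6.40e-17
b = 3.02e-03 N*s/m


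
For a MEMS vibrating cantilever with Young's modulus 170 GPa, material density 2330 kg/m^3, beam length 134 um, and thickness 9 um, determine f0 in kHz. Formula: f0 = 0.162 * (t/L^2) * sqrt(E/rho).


Step 1: Convert units to SI.
t_SI = 9e-6 m, L_SI = 134e-6 m
Step 2: Calculate sqrt(E/rho).
sqrt(170e9 / 2330) = 8541.74 m/s
Step 3: Compute f0.
f0 = 0.162 * 9e-6 / (134e-6)^2 * 8541.74 = 693576.3 Hz = 693.58 kHz


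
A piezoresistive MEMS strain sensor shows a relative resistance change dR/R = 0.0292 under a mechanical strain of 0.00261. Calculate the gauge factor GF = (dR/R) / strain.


Step 1: Identify values.
dR/R = 0.0292, strain = 0.00261
Step 2: GF = (dR/R) / strain = 0.0292 / 0.00261
GF = 11.2


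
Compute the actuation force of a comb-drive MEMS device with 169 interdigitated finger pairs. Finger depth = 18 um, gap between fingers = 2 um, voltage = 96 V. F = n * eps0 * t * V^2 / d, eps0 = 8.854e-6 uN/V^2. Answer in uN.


Step 1: Parameters: n=169, eps0=8.854e-6 uN/V^2, t=18 um, V=96 V, d=2 um
Step 2: V^2 = 9216
Step 3: F = 169 * 8.854e-6 * 18 * 9216 / 2
F = 124.111 uN


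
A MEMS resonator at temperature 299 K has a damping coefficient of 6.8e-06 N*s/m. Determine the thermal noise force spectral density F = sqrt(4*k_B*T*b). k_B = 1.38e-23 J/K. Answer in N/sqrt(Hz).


Step 1: Compute 4 * k_B * T * b
= 4 * 1.38e-23 * 299 * 6.8e-06
= 1.1223e-25 N^2/Hz
Step 2: F_noise = sqrt(1.1223e-25)
F_noise = 3.35e-13 N/sqrt(Hz)


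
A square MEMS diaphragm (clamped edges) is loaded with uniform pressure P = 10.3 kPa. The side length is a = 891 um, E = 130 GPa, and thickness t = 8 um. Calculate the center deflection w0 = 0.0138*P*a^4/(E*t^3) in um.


Step 1: Convert pressure to compatible units (E is in GPa, so P in GPa).
P = 10.3 kPa = 10.3e-6 GPa
Step 2: Compute numerator: 0.0138 * P * a^4.
a^4 = 891^4 = 630247042161
numerator = 0.0138 * 10.3e-6 * 630247042161 = 8.958331e+04
Step 3: Compute denominator: E * t^3 = 130 * 8^3 = 66560
Step 4: w0 = numerator / denominator = 8.958331e+04 / 66560 = 1.3459 um


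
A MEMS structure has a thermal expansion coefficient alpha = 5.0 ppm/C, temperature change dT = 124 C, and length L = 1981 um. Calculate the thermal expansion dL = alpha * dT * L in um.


Step 1: Convert CTE: alpha = 5.0 ppm/C = 5.0e-6 /C
Step 2: dL = 5.0e-6 * 124 * 1981
dL = 1.2282 um


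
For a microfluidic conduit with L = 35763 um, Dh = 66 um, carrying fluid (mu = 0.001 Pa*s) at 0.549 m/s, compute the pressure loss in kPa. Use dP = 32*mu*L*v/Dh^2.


Step 1: Convert to SI: L = 35763e-6 m, Dh = 66e-6 m
Step 2: dP = 32 * 0.001 * 35763e-6 * 0.549 / (66e-6)^2
Step 3: dP = 144234.25 Pa
Step 4: Convert to kPa: dP = 144.23 kPa


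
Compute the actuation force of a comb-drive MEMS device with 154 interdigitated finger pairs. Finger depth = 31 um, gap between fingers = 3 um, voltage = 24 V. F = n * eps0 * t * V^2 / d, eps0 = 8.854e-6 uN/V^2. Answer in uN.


Step 1: Parameters: n=154, eps0=8.854e-6 uN/V^2, t=31 um, V=24 V, d=3 um
Step 2: V^2 = 576
Step 3: F = 154 * 8.854e-6 * 31 * 576 / 3
F = 8.116 uN


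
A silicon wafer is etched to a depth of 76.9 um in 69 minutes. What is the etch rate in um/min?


Step 1: Etch rate = depth / time
Step 2: rate = 76.9 / 69
rate = 1.114 um/min


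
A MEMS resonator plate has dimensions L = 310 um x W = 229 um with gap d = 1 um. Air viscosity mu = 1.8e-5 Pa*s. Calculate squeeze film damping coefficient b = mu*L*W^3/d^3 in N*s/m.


Step 1: Convert to SI.
L = 310e-6 m, W = 229e-6 m, d = 1e-6 m
Step 2: W^3 = (229e-6)^3 = 1.20e-11 m^3
Step 3: d^3 = (1e-6)^3 = 1.00e-18 m^3
Step 4: b = 1.8e-5 * 310e-6 * 1.20e-11 / 1.00e-18
b = 6.70e-02 N*s/m


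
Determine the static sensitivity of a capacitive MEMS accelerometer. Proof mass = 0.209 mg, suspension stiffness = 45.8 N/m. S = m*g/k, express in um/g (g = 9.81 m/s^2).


Step 1: Convert mass: m = 0.209 mg = 2.09e-07 kg
Step 2: S = m * g / k = 2.09e-07 * 9.81 / 45.8
Step 3: S = 4.48e-08 m/g
Step 4: Convert to um/g: S = 0.045 um/g


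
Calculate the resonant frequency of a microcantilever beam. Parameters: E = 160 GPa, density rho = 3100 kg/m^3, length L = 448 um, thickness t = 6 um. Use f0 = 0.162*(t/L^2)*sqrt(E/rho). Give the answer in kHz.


Step 1: Convert units to SI.
t_SI = 6e-6 m, L_SI = 448e-6 m
Step 2: Calculate sqrt(E/rho).
sqrt(160e9 / 3100) = 7184.21 m/s
Step 3: Compute f0.
f0 = 0.162 * 6e-6 / (448e-6)^2 * 7184.21 = 34792.8 Hz = 34.79 kHz


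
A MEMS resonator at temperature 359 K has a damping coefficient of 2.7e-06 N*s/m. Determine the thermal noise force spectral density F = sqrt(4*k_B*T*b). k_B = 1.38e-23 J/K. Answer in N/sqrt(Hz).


Step 1: Compute 4 * k_B * T * b
= 4 * 1.38e-23 * 359 * 2.7e-06
= 5.3505e-26 N^2/Hz
Step 2: F_noise = sqrt(5.3505e-26)
F_noise = 2.31e-13 N/sqrt(Hz)


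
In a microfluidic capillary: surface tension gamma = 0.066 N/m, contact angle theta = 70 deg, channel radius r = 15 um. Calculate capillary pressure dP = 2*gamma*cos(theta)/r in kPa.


Step 1: cos(70 deg) = 0.342
Step 2: Convert r to m: r = 15e-6 m
Step 3: dP = 2 * 0.066 * 0.342 / 15e-6 = 3009.6 Pa
Step 4: Convert Pa to kPa (divide by 1000).
dP = 3.01 kPa


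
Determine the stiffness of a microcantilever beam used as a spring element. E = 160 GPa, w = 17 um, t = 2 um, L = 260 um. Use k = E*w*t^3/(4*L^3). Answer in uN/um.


Step 1: Convert E to consistent units (1 GPa = 1000 uN/um^2).
E = 160 GPa = 160000 uN/um^2
Step 2: Compute t^3 = 2^3 = 8
Step 3: Compute L^3 = 260^3 = 17576000
Step 4: k = 160000 * 17 * 8 / (4 * 17576000)
k = 0.3095 uN/um


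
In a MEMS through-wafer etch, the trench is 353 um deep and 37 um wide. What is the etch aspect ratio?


Step 1: AR = depth / width
Step 2: AR = 353 / 37
AR = 9.5


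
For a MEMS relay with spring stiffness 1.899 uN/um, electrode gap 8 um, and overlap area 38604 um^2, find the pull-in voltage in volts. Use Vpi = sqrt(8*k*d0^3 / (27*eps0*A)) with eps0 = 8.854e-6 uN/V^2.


Step 1: Compute numerator: 8 * k * d0^3 = 8 * 1.899 * 8^3 = 7778.304
Step 2: Compute denominator: 27 * eps0 * A = 27 * 8.854e-6 * 38604 = 9.228595
Step 3: Vpi = sqrt(7778.304 / 9.228595)
Vpi = 29.03 V


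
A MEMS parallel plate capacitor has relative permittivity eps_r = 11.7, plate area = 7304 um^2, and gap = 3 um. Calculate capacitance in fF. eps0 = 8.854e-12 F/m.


Step 1: Convert area to m^2: A = 7304e-12 m^2
Step 2: Convert gap to m: d = 3e-6 m
Step 3: C = eps0 * eps_r * A / d
C = 8.854e-12 * 11.7 * 7304e-12 / 3e-6
Step 4: Convert to fF (multiply by 1e15).
C = 252.21 fF


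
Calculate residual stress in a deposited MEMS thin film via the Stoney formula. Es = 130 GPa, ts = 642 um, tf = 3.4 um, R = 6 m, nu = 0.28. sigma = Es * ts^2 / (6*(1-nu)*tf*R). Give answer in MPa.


Step 1: Compute numerator: Es * ts^2 = 130 * 642^2 = 53581320 (GPa*um^2)
Step 2: Compute denominator (R in um): 6*(1-nu)*tf*R = 6*0.72*3.4*6e6 = 88128000.0 (um^2)
Step 3: sigma (GPa) = 53581320 / 88128000.0 = 6.07994e-01 GPa
Step 4: Convert to MPa (x1000): sigma = 608.0 MPa


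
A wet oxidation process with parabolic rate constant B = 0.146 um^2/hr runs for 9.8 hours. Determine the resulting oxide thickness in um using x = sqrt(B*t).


Step 1: Compute B*t = 0.146 * 9.8 = 1.4308
Step 2: x = sqrt(1.4308)
x = 1.196 um


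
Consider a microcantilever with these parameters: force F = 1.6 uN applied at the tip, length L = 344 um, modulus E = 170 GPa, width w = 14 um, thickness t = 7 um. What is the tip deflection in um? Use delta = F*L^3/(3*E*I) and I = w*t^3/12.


Step 1: Calculate the second moment of area.
I = w * t^3 / 12 = 14 * 7^3 / 12 = 400.1667 um^4
Step 2: Convert E to consistent units (1 GPa = 1000 uN/um^2).
E = 170 GPa = 170000 uN/um^2
Step 3: Calculate tip deflection.
delta = F * L^3 / (3 * E * I)
delta = 1.6 * 344^3 / (3 * 170000 * 400.1667)
delta = 0.3191 um


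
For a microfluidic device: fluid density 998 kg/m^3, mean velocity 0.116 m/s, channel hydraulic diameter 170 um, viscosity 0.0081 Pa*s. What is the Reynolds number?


Step 1: Convert Dh to meters: Dh = 170e-6 m
Step 2: Re = rho * v * Dh / mu
Re = 998 * 0.116 * 170e-6 / 0.0081
Re = 2.43


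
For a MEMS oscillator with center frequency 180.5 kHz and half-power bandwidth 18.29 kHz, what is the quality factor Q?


Step 1: Q = f0 / bandwidth
Step 2: Q = 180.5 / 18.29
Q = 9.9


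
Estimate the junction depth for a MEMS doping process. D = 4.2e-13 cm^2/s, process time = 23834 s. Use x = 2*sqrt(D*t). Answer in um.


Step 1: Compute D*t = 4.2e-13 * 23834 = 1.001028e-08 cm^2
Step 2: sqrt(D*t) = 1.00051e-04 cm
Step 3: x = 2 * 1.00051e-04 cm = 2.00102e-04 cm
Step 4: Convert to um (1 cm = 1e4 um): x = 2.001 um


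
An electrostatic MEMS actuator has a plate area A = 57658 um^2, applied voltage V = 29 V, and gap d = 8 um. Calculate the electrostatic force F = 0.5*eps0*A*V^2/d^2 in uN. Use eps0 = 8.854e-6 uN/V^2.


Step 1: Identify parameters.
eps0 = 8.854e-6 uN/V^2, A = 57658 um^2, V = 29 V, d = 8 um
Step 2: Compute V^2 = 29^2 = 841
Step 3: Compute d^2 = 8^2 = 64
Step 4: F = 0.5 * 8.854e-6 * 57658 * 841 / 64
F = 3.354 uN


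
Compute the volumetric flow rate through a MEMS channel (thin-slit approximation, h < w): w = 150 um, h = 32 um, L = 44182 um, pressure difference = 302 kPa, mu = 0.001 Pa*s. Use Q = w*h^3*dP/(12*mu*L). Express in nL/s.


Step 1: Convert all dimensions to SI (meters).
w = 150e-6 m, h = 32e-6 m, L = 44182e-6 m, dP = 302e3 Pa
Step 2: Q = w * h^3 * dP / (12 * mu * L)
Q = 150e-6 * (32e-6)^3 * 302e3 / (12 * 0.001 * 44182e-6) = 2.79976461e-09 m^3/s
Step 3: Convert Q from m^3/s to nL/s (1 m^3 = 1e12 nL, so multiply by 1e12).
Q = 2799.765 nL/s


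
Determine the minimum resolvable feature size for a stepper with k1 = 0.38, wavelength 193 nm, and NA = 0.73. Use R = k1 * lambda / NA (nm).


Step 1: Identify values: k1 = 0.38, lambda = 193 nm, NA = 0.73
Step 2: R = k1 * lambda / NA
R = 0.38 * 193 / 0.73
R = 100.5 nm


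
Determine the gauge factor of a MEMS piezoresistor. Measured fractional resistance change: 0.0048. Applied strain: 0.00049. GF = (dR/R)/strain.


Step 1: Identify values.
dR/R = 0.0048, strain = 0.00049
Step 2: GF = (dR/R) / strain = 0.0048 / 0.00049
GF = 9.8


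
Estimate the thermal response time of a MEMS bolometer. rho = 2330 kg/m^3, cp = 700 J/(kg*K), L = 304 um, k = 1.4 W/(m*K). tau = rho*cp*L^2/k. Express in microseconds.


Step 1: Convert L to m: L = 304e-6 m
Step 2: L^2 = (304e-6)^2 = 9.2416e-08 m^2
Step 3: tau = 2330 * 700 * 9.2416e-08 / 1.4 = 1.0766464e-01 s
Step 4: Convert to microseconds (multiply by 1e6).
tau = 107664.64 us


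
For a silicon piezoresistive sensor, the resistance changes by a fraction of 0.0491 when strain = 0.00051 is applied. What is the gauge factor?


Step 1: Identify values.
dR/R = 0.0491, strain = 0.00051
Step 2: GF = (dR/R) / strain = 0.0491 / 0.00051
GF = 96.3


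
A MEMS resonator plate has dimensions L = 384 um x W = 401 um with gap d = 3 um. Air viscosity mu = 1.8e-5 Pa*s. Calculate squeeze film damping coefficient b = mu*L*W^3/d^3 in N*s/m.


Step 1: Convert to SI.
L = 384e-6 m, W = 401e-6 m, d = 3e-6 m
Step 2: W^3 = (401e-6)^3 = 6.45e-11 m^3
Step 3: d^3 = (3e-6)^3 = 2.70e-17 m^3
Step 4: b = 1.8e-5 * 384e-6 * 6.45e-11 / 2.70e-17
b = 1.65e-02 N*s/m


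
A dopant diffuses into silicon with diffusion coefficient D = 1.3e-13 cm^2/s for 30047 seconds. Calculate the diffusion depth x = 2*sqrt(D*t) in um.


Step 1: Compute D*t = 1.3e-13 * 30047 = 3.90611e-09 cm^2
Step 2: sqrt(D*t) = 6.2499e-05 cm
Step 3: x = 2 * 6.2499e-05 cm = 1.24998e-04 cm
Step 4: Convert to um (1 cm = 1e4 um): x = 1.25 um


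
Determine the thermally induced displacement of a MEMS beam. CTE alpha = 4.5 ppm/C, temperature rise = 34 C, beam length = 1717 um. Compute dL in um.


Step 1: Convert CTE: alpha = 4.5 ppm/C = 4.5e-6 /C
Step 2: dL = 4.5e-6 * 34 * 1717
dL = 0.2627 um


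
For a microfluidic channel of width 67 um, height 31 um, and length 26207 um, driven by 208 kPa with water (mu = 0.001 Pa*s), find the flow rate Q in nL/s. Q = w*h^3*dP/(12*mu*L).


Step 1: Convert all dimensions to SI (meters).
w = 67e-6 m, h = 31e-6 m, L = 26207e-6 m, dP = 208e3 Pa
Step 2: Q = w * h^3 * dP / (12 * mu * L)
Q = 67e-6 * (31e-6)^3 * 208e3 / (12 * 0.001 * 26207e-6) = 1.32015421e-09 m^3/s
Step 3: Convert Q from m^3/s to nL/s (1 m^3 = 1e12 nL, so multiply by 1e12).
Q = 1320.154 nL/s


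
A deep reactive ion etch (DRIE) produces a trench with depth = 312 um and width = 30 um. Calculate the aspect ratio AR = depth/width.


Step 1: AR = depth / width
Step 2: AR = 312 / 30
AR = 10.4


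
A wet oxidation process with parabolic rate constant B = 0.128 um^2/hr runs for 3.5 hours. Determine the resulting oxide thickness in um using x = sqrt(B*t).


Step 1: Compute B*t = 0.128 * 3.5 = 0.448
Step 2: x = sqrt(0.448)
x = 0.669 um


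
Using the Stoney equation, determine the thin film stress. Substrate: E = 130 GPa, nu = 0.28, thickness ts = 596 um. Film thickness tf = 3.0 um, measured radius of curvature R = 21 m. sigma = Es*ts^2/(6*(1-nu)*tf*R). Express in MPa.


Step 1: Compute numerator: Es * ts^2 = 130 * 596^2 = 46178080 (GPa*um^2)
Step 2: Compute denominator (R in um): 6*(1-nu)*tf*R = 6*0.72*3.0*21e6 = 272160000.0 (um^2)
Step 3: sigma (GPa) = 46178080 / 272160000.0 = 1.69673e-01 GPa
Step 4: Convert to MPa (x1000): sigma = 169.7 MPa


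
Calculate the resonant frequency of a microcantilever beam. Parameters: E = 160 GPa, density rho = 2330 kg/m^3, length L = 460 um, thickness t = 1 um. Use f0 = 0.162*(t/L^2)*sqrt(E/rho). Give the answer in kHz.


Step 1: Convert units to SI.
t_SI = 1e-6 m, L_SI = 460e-6 m
Step 2: Calculate sqrt(E/rho).
sqrt(160e9 / 2330) = 8286.71 m/s
Step 3: Compute f0.
f0 = 0.162 * 1e-6 / (460e-6)^2 * 8286.71 = 6344.3 Hz = 6.34 kHz


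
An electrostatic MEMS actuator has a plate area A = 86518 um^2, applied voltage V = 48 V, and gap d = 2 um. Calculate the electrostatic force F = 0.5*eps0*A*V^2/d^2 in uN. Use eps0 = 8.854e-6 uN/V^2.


Step 1: Identify parameters.
eps0 = 8.854e-6 uN/V^2, A = 86518 um^2, V = 48 V, d = 2 um
Step 2: Compute V^2 = 48^2 = 2304
Step 3: Compute d^2 = 2^2 = 4
Step 4: F = 0.5 * 8.854e-6 * 86518 * 2304 / 4
F = 220.617 uN


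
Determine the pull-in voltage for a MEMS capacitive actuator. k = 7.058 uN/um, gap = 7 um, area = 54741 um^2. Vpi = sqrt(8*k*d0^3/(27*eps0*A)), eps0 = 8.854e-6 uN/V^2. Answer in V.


Step 1: Compute numerator: 8 * k * d0^3 = 8 * 7.058 * 7^3 = 19367.152
Step 2: Compute denominator: 27 * eps0 * A = 27 * 8.854e-6 * 54741 = 13.086274
Step 3: Vpi = sqrt(19367.152 / 13.086274)
Vpi = 38.47 V


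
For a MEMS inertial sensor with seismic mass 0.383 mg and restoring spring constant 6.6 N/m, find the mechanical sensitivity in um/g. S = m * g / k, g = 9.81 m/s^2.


Step 1: Convert mass: m = 0.383 mg = 3.83e-07 kg
Step 2: S = m * g / k = 3.83e-07 * 9.81 / 6.6
Step 3: S = 5.69e-07 m/g
Step 4: Convert to um/g: S = 0.569 um/g


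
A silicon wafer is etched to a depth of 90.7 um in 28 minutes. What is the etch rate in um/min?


Step 1: Etch rate = depth / time
Step 2: rate = 90.7 / 28
rate = 3.239 um/min


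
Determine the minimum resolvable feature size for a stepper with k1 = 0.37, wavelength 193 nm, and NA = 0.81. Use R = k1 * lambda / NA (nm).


Step 1: Identify values: k1 = 0.37, lambda = 193 nm, NA = 0.81
Step 2: R = k1 * lambda / NA
R = 0.37 * 193 / 0.81
R = 88.2 nm


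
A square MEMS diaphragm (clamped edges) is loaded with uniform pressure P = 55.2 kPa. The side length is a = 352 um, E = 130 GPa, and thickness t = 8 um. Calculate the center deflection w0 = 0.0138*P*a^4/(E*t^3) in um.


Step 1: Convert pressure to compatible units (E is in GPa, so P in GPa).
P = 55.2 kPa = 55.2e-6 GPa
Step 2: Compute numerator: 0.0138 * P * a^4.
a^4 = 352^4 = 15352201216
numerator = 0.0138 * 55.2e-6 * 15352201216 = 1.16947e+04
Step 3: Compute denominator: E * t^3 = 130 * 8^3 = 66560
Step 4: w0 = numerator / denominator = 1.16947e+04 / 66560 = 0.1757 um


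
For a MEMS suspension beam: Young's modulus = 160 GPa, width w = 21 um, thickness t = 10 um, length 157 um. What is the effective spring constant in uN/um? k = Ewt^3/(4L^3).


Step 1: Convert E to consistent units (1 GPa = 1000 uN/um^2).
E = 160 GPa = 160000 uN/um^2
Step 2: Compute t^3 = 10^3 = 1000
Step 3: Compute L^3 = 157^3 = 3869893
Step 4: k = 160000 * 21 * 1000 / (4 * 3869893)
k = 217.0603 uN/um


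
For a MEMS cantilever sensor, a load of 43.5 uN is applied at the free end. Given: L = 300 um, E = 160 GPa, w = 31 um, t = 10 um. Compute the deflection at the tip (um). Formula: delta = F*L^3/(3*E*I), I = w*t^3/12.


Step 1: Calculate the second moment of area.
I = w * t^3 / 12 = 31 * 10^3 / 12 = 2583.3333 um^4
Step 2: Convert E to consistent units (1 GPa = 1000 uN/um^2).
E = 160 GPa = 160000 uN/um^2
Step 3: Calculate tip deflection.
delta = F * L^3 / (3 * E * I)
delta = 43.5 * 300^3 / (3 * 160000 * 2583.3333)
delta = 0.9472 um


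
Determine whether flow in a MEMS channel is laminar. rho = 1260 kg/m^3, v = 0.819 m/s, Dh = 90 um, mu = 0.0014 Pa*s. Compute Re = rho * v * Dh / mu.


Step 1: Convert Dh to meters: Dh = 90e-6 m
Step 2: Re = rho * v * Dh / mu
Re = 1260 * 0.819 * 90e-6 / 0.0014
Re = 66.339
Since Re = 66.339 is below ~2300, the flow is laminar.


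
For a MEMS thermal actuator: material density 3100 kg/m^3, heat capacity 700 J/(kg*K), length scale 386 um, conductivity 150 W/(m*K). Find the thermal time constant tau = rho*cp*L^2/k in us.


Step 1: Convert L to m: L = 386e-6 m
Step 2: L^2 = (386e-6)^2 = 1.48996e-07 m^2
Step 3: tau = 3100 * 700 * 1.48996e-07 / 150 = 2.15547547e-03 s
Step 4: Convert to microseconds (multiply by 1e6).
tau = 2155.475 us


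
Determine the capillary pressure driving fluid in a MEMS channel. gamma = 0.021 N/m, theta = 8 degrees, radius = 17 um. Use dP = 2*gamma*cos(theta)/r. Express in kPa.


Step 1: cos(8 deg) = 0.9903
Step 2: Convert r to m: r = 17e-6 m
Step 3: dP = 2 * 0.021 * 0.9903 / 17e-6 = 2446.6 Pa
Step 4: Convert Pa to kPa (divide by 1000).
dP = 2.45 kPa


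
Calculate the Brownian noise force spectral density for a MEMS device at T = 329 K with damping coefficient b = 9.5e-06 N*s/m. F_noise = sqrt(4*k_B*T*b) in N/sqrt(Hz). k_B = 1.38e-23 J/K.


Step 1: Compute 4 * k_B * T * b
= 4 * 1.38e-23 * 329 * 9.5e-06
= 1.7253e-25 N^2/Hz
Step 2: F_noise = sqrt(1.7253e-25)
F_noise = 4.15e-13 N/sqrt(Hz)


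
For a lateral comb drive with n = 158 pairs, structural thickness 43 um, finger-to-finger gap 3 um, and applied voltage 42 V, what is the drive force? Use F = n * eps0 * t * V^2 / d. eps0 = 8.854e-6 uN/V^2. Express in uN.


Step 1: Parameters: n=158, eps0=8.854e-6 uN/V^2, t=43 um, V=42 V, d=3 um
Step 2: V^2 = 1764
Step 3: F = 158 * 8.854e-6 * 43 * 1764 / 3
F = 35.371 uN


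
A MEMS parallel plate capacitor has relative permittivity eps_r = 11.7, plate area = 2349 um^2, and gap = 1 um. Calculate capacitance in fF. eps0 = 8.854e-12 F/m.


Step 1: Convert area to m^2: A = 2349e-12 m^2
Step 2: Convert gap to m: d = 1e-6 m
Step 3: C = eps0 * eps_r * A / d
C = 8.854e-12 * 11.7 * 2349e-12 / 1e-6
Step 4: Convert to fF (multiply by 1e15).
C = 243.34 fF


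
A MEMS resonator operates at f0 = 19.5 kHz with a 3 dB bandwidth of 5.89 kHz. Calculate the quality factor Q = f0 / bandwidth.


Step 1: Q = f0 / bandwidth
Step 2: Q = 19.5 / 5.89
Q = 3.3


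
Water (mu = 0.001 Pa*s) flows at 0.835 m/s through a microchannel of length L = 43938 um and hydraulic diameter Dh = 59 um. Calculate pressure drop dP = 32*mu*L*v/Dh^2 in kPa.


Step 1: Convert to SI: L = 43938e-6 m, Dh = 59e-6 m
Step 2: dP = 32 * 0.001 * 43938e-6 * 0.835 / (59e-6)^2
Step 3: dP = 337266.12 Pa
Step 4: Convert to kPa: dP = 337.27 kPa


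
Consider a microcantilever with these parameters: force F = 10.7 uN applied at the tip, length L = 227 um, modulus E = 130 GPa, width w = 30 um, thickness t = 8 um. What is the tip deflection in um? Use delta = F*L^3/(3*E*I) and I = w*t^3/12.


Step 1: Calculate the second moment of area.
I = w * t^3 / 12 = 30 * 8^3 / 12 = 1280.0 um^4
Step 2: Convert E to consistent units (1 GPa = 1000 uN/um^2).
E = 130 GPa = 130000 uN/um^2
Step 3: Calculate tip deflection.
delta = F * L^3 / (3 * E * I)
delta = 10.7 * 227^3 / (3 * 130000 * 1280.0)
delta = 0.2507 um


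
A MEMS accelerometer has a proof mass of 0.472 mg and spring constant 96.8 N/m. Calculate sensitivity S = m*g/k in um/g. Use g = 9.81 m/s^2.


Step 1: Convert mass: m = 0.472 mg = 4.72e-07 kg
Step 2: S = m * g / k = 4.72e-07 * 9.81 / 96.8
Step 3: S = 4.78e-08 m/g
Step 4: Convert to um/g: S = 0.048 um/g


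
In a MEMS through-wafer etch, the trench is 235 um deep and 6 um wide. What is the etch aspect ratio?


Step 1: AR = depth / width
Step 2: AR = 235 / 6
AR = 39.2


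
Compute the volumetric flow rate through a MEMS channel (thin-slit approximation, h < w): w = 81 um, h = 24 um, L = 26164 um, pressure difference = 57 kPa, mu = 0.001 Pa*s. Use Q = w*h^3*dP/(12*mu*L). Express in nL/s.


Step 1: Convert all dimensions to SI (meters).
w = 81e-6 m, h = 24e-6 m, L = 26164e-6 m, dP = 57e3 Pa
Step 2: Q = w * h^3 * dP / (12 * mu * L)
Q = 81e-6 * (24e-6)^3 * 57e3 / (12 * 0.001 * 26164e-6) = 2.0328635e-10 m^3/s
Step 3: Convert Q from m^3/s to nL/s (1 m^3 = 1e12 nL, so multiply by 1e12).
Q = 203.286 nL/s


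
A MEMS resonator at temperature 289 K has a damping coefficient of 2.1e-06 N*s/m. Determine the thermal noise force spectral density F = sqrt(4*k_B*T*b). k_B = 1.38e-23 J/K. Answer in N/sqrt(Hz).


Step 1: Compute 4 * k_B * T * b
= 4 * 1.38e-23 * 289 * 2.1e-06
= 3.3501e-26 N^2/Hz
Step 2: F_noise = sqrt(3.3501e-26)
F_noise = 1.83e-13 N/sqrt(Hz)


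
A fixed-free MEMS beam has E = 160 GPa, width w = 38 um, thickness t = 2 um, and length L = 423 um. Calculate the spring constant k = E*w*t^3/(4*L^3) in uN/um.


Step 1: Convert E to consistent units (1 GPa = 1000 uN/um^2).
E = 160 GPa = 160000 uN/um^2
Step 2: Compute t^3 = 2^3 = 8
Step 3: Compute L^3 = 423^3 = 75686967
Step 4: k = 160000 * 38 * 8 / (4 * 75686967)
k = 0.1607 uN/um


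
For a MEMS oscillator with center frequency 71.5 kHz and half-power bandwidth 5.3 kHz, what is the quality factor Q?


Step 1: Q = f0 / bandwidth
Step 2: Q = 71.5 / 5.3
Q = 13.5


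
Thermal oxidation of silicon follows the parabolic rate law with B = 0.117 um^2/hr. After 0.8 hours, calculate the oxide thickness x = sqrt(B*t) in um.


Step 1: Compute B*t = 0.117 * 0.8 = 0.0936
Step 2: x = sqrt(0.0936)
x = 0.306 um


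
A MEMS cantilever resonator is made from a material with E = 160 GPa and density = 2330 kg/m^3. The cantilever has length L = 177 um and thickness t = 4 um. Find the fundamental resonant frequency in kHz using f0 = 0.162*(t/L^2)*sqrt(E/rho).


Step 1: Convert units to SI.
t_SI = 4e-6 m, L_SI = 177e-6 m
Step 2: Calculate sqrt(E/rho).
sqrt(160e9 / 2330) = 8286.71 m/s
Step 3: Compute f0.
f0 = 0.162 * 4e-6 / (177e-6)^2 * 8286.71 = 171399.9 Hz = 171.4 kHz


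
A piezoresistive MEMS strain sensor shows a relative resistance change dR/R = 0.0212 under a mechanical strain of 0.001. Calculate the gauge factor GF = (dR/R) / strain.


Step 1: Identify values.
dR/R = 0.0212, strain = 0.001
Step 2: GF = (dR/R) / strain = 0.0212 / 0.001
GF = 21.2


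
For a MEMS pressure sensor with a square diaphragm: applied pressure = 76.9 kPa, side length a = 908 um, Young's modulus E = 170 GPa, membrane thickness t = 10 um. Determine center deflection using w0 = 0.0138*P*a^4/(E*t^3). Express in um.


Step 1: Convert pressure to compatible units (E is in GPa, so P in GPa).
P = 76.9 kPa = 76.9e-6 GPa
Step 2: Compute numerator: 0.0138 * P * a^4.
a^4 = 908^4 = 679740887296
numerator = 0.0138 * 76.9e-6 * 679740887296 = 7.213546e+05
Step 3: Compute denominator: E * t^3 = 170 * 10^3 = 170000
Step 4: w0 = numerator / denominator = 7.213546e+05 / 170000 = 4.2433 um


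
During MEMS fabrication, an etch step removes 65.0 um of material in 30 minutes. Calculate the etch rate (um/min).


Step 1: Etch rate = depth / time
Step 2: rate = 65.0 / 30
rate = 2.167 um/min


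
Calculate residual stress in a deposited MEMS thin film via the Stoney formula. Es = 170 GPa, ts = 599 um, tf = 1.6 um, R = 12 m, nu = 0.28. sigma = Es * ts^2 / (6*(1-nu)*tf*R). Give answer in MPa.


Step 1: Compute numerator: Es * ts^2 = 170 * 599^2 = 60996170 (GPa*um^2)
Step 2: Compute denominator (R in um): 6*(1-nu)*tf*R = 6*0.72*1.6*12e6 = 82944000.0 (um^2)
Step 3: sigma (GPa) = 60996170 / 82944000.0 = 7.3539e-01 GPa
Step 4: Convert to MPa (x1000): sigma = 735.4 MPa


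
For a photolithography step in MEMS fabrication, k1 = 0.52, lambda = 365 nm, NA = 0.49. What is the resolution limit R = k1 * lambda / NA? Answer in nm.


Step 1: Identify values: k1 = 0.52, lambda = 365 nm, NA = 0.49
Step 2: R = k1 * lambda / NA
R = 0.52 * 365 / 0.49
R = 387.3 nm


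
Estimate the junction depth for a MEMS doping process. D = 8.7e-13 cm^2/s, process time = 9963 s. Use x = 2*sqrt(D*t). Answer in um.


Step 1: Compute D*t = 8.7e-13 * 9963 = 8.66781e-09 cm^2
Step 2: sqrt(D*t) = 9.31011e-05 cm
Step 3: x = 2 * 9.31011e-05 cm = 1.862022e-04 cm
Step 4: Convert to um (1 cm = 1e4 um): x = 1.862 um


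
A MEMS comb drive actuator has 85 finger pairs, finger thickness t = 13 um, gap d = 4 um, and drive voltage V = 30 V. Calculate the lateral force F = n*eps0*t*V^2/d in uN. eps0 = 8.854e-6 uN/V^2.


Step 1: Parameters: n=85, eps0=8.854e-6 uN/V^2, t=13 um, V=30 V, d=4 um
Step 2: V^2 = 900
Step 3: F = 85 * 8.854e-6 * 13 * 900 / 4
F = 2.201 uN


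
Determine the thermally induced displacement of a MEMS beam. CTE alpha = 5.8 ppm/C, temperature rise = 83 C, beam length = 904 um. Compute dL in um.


Step 1: Convert CTE: alpha = 5.8 ppm/C = 5.8e-6 /C
Step 2: dL = 5.8e-6 * 83 * 904
dL = 0.4352 um


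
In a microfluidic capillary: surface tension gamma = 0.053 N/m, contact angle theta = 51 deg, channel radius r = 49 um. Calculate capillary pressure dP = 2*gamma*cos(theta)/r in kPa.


Step 1: cos(51 deg) = 0.6293
Step 2: Convert r to m: r = 49e-6 m
Step 3: dP = 2 * 0.053 * 0.6293 / 49e-6 = 1361.3 Pa
Step 4: Convert Pa to kPa (divide by 1000).
dP = 1.36 kPa


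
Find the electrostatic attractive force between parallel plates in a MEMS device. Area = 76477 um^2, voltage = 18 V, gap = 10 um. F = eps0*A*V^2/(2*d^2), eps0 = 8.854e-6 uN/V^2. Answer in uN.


Step 1: Identify parameters.
eps0 = 8.854e-6 uN/V^2, A = 76477 um^2, V = 18 V, d = 10 um
Step 2: Compute V^2 = 18^2 = 324
Step 3: Compute d^2 = 10^2 = 100
Step 4: F = 0.5 * 8.854e-6 * 76477 * 324 / 100
F = 1.097 uN


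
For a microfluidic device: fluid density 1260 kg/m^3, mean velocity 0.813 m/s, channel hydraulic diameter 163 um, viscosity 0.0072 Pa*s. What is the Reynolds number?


Step 1: Convert Dh to meters: Dh = 163e-6 m
Step 2: Re = rho * v * Dh / mu
Re = 1260 * 0.813 * 163e-6 / 0.0072
Re = 23.191


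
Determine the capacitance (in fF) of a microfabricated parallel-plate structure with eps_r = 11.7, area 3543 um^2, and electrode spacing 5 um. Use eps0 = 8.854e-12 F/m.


Step 1: Convert area to m^2: A = 3543e-12 m^2
Step 2: Convert gap to m: d = 5e-6 m
Step 3: C = eps0 * eps_r * A / d
C = 8.854e-12 * 11.7 * 3543e-12 / 5e-6
Step 4: Convert to fF (multiply by 1e15).
C = 73.41 fF
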